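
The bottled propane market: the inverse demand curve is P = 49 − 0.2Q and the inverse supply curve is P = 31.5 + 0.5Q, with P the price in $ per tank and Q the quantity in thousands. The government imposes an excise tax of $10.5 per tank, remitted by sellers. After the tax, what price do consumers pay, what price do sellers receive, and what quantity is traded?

Consumers pay $47; sellers receive $36.5; quantity = 10.

Inverting to Q(P) form: Qd = 245 − 5P; Qs = 2P − 63.
Before the tax: set 245 − 5P = 2P − 63 → P* = $44, Q* = 25.
With the tax collected from sellers, supply shifts: Qs = 2(P − 10.5) − 63.
New equilibrium: consumers pay $47, sellers receive $36.5, Q = 10. (Wedge: Pb − Ps = 10.5.)
The less price-elastic side of the market bears the larger share of a per-unit tax.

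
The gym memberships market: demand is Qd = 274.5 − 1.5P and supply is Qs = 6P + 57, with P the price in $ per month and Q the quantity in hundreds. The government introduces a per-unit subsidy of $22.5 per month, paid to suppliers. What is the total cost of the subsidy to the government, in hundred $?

Government outlay = $5805 hundred.

Without the subsidy, 274.5 − 1.5P = 6P + 57 gives 7.5P = 217.5, so P* = $29 and Q* = 231.
With a per-unit subsidy paid to suppliers, each receives P + 22.5 per unit sold, so supply becomes Qs = 6(P + 22.5) + 57.
New equilibrium: buyers pay $11, suppliers receive $33.5, Q = 258. (Wedge: Pb − Ps = −22.5.)
Outlay = t · Q = 22.5 · 258 = $5805.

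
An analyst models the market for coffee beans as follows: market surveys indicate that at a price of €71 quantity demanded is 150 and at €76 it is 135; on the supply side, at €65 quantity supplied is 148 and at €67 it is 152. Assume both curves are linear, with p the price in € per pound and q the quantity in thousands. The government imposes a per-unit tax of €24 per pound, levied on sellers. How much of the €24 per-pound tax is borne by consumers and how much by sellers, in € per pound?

Demand slope: (135 − 150)/(76 − 71) = -3, so qd = 363 − 3p.
Supply slope: (152 − 148)/(67 − 65) = 2, so qs = 2p + 18.
Before the tax: set 363 − 3p = 2p + 18 → p* = €69, q* = 156.
With the tax collected from sellers, supply shifts: qs = 2(p − 24) + 18.
New equilibrium: consumers pay €78.6, sellers receive €54.6, q = 127.2. (Wedge: pb − ps = 24.)
Burden on consumers: €9.6; on sellers: €14.4. (They sum to €24.)

Consumers bear €9.6 per pound; sellers bear €14.4 per pound.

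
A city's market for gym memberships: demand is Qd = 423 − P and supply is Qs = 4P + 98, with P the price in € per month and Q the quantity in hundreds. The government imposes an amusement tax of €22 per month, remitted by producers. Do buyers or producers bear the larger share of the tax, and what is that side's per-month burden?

Buyers bear the larger share: €17.6 per month.

Without the tax, 423 − P = 4P + 98 gives 5P = 325, so P* = €65 and Q* = 358.
With the tax collected from producers, supply shifts: Qs = 4(P − 22) + 98.
New equilibrium: buyers pay €82.6, producers receive €60.6, Q = 340.4. (Wedge: Pb − Ps = 22.)
Per-month burden: buyers €17.6, producers €4.4.
Buyers take the larger share because demand is less price-elastic here (demand slope 1 vs supply slope 4).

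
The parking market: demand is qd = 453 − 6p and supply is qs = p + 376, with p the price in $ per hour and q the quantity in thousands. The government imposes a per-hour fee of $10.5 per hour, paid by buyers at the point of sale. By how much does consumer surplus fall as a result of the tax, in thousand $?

Consumer surplus falls by $573.75 thousand.

Without the tax, 453 − 6p = p + 376 gives 7p = 77, so p* = $11 and q* = 387.
With the tax collected from buyers, demand (in seller-price terms) shifts: qd = 453 − 6(p + 10.5).
Solving gives q = 378 with buyers paying $12.5 and suppliers receiving $2 (the $10.5 wedge).
ΔCS is the trapezoid between Q = 378 and Q = 387 of height $1.5: ½ · (387 + 378) · 1.5 = $573.75.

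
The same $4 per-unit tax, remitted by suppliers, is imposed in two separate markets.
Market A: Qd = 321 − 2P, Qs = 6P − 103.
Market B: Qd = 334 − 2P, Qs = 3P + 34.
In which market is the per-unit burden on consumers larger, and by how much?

Market A, by $0.6.

Market A: pre-tax P* = $53, Q* = 215; post-tax Q = 209; per-unit burden on consumers = $3.
Market B: pre-tax P* = $60, Q* = 214; post-tax Q = 209.2; per-unit burden on consumers = $2.4.
Difference: $3 vs $2.4 → market A is larger by $0.6.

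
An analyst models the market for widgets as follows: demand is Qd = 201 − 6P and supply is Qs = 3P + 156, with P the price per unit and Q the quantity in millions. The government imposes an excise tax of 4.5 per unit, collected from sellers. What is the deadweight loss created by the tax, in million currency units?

Deadweight loss = 20.25 million.

Without the tax, 201 − 6P = 3P + 156 gives 9P = 45, so P* = 5 and Q* = 171.
With the tax collected from sellers, supply shifts: Qs = 3(P − 4.5) + 156.
Solving gives Q = 162 with buyers paying 6.5 and sellers receiving 2 (the 4.5 wedge).
Quantity falls by |ΔQ| = |171 − 162| = 9.
DWL = ½ · t · |ΔQ| = ½ · 4.5 · 9 = 20.25.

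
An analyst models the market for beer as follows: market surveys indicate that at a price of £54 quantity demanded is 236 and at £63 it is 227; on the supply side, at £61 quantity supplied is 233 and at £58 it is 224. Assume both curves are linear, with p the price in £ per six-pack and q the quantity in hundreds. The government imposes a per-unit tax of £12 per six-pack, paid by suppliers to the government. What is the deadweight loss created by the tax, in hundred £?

Deadweight loss = £54 hundred.

Demand slope: (227 − 236)/(63 − 54) = -1, so qd = 290 − p.
Supply slope: (224 − 233)/(58 − 61) = 3, so qs = 3p + 50.
Before the tax: set 290 − p = 3p + 50 → p* = £60, q* = 230.
With the tax collected from suppliers, supply shifts: qs = 3(p − 12) + 50.
Solving gives q = 221 with consumers paying £69 and suppliers receiving £57 (the £12 wedge).
Quantity falls by |ΔQ| = |230 − 221| = 9.
DWL = ½ · t · |ΔQ| = ½ · 12 · 9 = £54.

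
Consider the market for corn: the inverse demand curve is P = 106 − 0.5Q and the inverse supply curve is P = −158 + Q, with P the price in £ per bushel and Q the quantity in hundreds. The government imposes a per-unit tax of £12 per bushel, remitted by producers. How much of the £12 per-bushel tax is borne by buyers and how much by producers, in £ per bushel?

Buyers bear £4 per bushel; producers bear £8 per bushel.

Rewrite in direct form: Qd = 212 − 2P and Qs = P + 158.
Before the tax: set 212 − 2P = P + 158 → P* = £18, Q* = 176.
With the tax collected from producers, supply shifts: Qs = (P − 12) + 158.
Solving gives Q = 168 with buyers paying £22 and producers receiving £10 (the £12 wedge).
Burden on buyers: £4; on producers: £8. (They sum to £12.)
The less price-elastic side of the market bears the larger share of a per-unit tax.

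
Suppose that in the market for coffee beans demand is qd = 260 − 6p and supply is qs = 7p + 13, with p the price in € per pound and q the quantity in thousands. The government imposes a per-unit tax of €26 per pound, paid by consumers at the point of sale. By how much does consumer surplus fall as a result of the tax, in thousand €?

Before the tax: set 260 − 6p = 7p + 13 → p* = €19, q* = 146.
With the tax collected from consumers, demand (in seller-price terms) shifts: qd = 260 − 6(p + 26).
Solving gives q = 62 with consumers paying €33 and producers receiving €7 (the €26 wedge).
ΔCS is the trapezoid between Q = 62 and Q = 146 of height €14: ½ · (146 + 62) · 14 = €1456.

Consumer surplus falls by €1456 thousand.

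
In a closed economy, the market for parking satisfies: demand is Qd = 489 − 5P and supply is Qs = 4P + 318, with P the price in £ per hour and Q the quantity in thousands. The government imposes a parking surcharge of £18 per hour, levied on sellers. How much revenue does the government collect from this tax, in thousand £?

Without the tax, 489 − 5P = 4P + 318 gives 9P = 171, so P* = £19 and Q* = 394.
With the tax collected from sellers, supply shifts: Qs = 4(P − 18) + 318.
Solving gives Q = 354 with buyers paying £27 and sellers receiving £9 (the £18 wedge).
Revenue = t · Q = 18 · 354 = £6372.

Tax revenue = £6372 thousand.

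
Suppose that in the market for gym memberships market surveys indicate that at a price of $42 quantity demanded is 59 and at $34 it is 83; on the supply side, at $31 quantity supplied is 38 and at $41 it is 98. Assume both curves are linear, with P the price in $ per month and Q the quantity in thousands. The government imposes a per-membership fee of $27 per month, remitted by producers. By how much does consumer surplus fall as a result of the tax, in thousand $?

Consumer surplus falls by $846 thousand.

Demand slope: (83 − 59)/(34 − 42) = -3, so Qd = 185 − 3P.
Supply slope: (98 − 38)/(41 − 31) = 6, so Qs = 6P − 148.
Before the tax: set 185 − 3P = 6P − 148 → P* = $37, Q* = 74.
With the tax collected from producers, supply shifts: Qs = 6(P − 27) − 148.
New equilibrium: buyers pay $55, producers receive $28, Q = 20. (Wedge: Pb − Ps = 27.)
ΔCS is the trapezoid between Q = 20 and Q = 74 of height $18: ½ · (74 + 20) · 18 = $846.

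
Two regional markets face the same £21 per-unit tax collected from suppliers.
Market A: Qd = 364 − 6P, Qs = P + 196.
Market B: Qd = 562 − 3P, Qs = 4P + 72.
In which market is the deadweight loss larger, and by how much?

Market B, by £189.

Market A: pre-tax P* = £24, Q* = 220; post-tax Q = 202; deadweight loss = £189.
Market B: pre-tax P* = £70, Q* = 352; post-tax Q = 316; deadweight loss = £378.
Difference: £189 vs £378 → market B is larger by £189.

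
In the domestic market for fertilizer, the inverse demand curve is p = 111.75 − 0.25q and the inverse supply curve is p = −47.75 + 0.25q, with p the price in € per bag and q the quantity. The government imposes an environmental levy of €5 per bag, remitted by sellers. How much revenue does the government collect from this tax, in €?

Tax revenue = €1545.

Rewrite in direct form: qd = 447 − 4p and qs = 4p + 191.
Before the tax: set 447 − 4p = 4p + 191 → p* = €32, q* = 319.
With the tax collected from sellers, supply shifts: qs = 4(p − 5) + 191.
New equilibrium: buyers pay €34.5, sellers receive €29.5, q = 309. (Wedge: pb − ps = 5.)
Revenue = t · Q = 5 · 309 = €1545.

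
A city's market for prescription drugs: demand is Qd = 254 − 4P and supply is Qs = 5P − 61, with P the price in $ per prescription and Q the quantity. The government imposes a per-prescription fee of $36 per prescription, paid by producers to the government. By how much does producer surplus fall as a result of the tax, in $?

Without the tax, 254 − 4P = 5P − 61 gives 9P = 315, so P* = $35 and Q* = 114.
With the tax collected from producers, supply shifts: Qs = 5(P − 36) − 61.
New equilibrium: consumers pay $55, producers receive $19, Q = 34. (Wedge: Pb − Ps = 36.)
ΔPS is the trapezoid between Q = 34 and Q = 114 of height $16: ½ · (114 + 34) · 16 = $1184.

Producer surplus falls by $1184.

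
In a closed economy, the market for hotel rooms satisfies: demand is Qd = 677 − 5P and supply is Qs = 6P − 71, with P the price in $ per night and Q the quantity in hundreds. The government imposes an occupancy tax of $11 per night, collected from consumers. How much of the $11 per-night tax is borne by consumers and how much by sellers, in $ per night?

Without the tax, 677 − 5P = 6P − 71 gives 11P = 748, so P* = $68 and Q* = 337.
With the tax collected from consumers, demand (in seller-price terms) shifts: Qd = 677 − 5(P + 11).
Solving gives Q = 307 with consumers paying $74 and sellers receiving $63 (the $11 wedge).
Burden on consumers: $6; on sellers: $5. (They sum to $11.)
The less price-elastic side of the market bears the larger share of a per-unit tax.

Consumers bear $6 per night; sellers bear $5 per night.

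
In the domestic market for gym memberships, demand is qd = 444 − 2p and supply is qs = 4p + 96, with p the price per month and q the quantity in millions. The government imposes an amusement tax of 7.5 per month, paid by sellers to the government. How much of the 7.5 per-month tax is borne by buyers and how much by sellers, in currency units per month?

Buyers bear 5 per month; sellers bear 2.5 per month.

Without the tax, 444 − 2p = 4p + 96 gives 6p = 348, so p* = 58 and q* = 328.
With the tax collected from sellers, supply shifts: qs = 4(p − 7.5) + 96.
Solving gives q = 318 with buyers paying 63 and sellers receiving 55.5 (the 7.5 wedge).
Burden on buyers: 5; on sellers: 2.5. (They sum to 7.5.)
The less price-elastic side of the market bears the larger share of a per-unit tax.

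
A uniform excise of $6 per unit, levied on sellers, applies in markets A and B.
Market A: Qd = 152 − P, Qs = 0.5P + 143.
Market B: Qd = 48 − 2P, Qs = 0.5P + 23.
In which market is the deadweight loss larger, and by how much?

Market A: pre-tax P* = $6, Q* = 146; post-tax Q = 144; deadweight loss = $6.
Market B: pre-tax P* = $10, Q* = 28; post-tax Q = 25.6; deadweight loss = $7.2.
Difference: $6 vs $7.2 → market B is larger by $1.2.

Market B, by $1.2.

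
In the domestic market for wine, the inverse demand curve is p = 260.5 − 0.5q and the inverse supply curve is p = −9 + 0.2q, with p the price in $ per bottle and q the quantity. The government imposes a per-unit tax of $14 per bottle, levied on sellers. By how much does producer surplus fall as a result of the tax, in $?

Inverting to q(p) form: qd = 521 − 2p; qs = 5p + 45.
Before the tax: set 521 − 2p = 5p + 45 → p* = $68, q* = 385.
With the tax collected from sellers, supply shifts: qs = 5(p − 14) + 45.
Solving gives q = 365 with buyers paying $78 and sellers receiving $64 (the $14 wedge).
ΔPS is the trapezoid between Q = 365 and Q = 385 of height $4: ½ · (385 + 365) · 4 = $1500.

Producer surplus falls by $1500.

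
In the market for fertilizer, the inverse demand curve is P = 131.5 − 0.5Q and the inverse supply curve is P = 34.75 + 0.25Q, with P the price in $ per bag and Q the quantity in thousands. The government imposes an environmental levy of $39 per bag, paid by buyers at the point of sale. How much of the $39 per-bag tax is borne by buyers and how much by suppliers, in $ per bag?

Inverting to Q(P) form: Qd = 263 − 2P; Qs = 4P − 139.
Without the tax, 263 − 2P = 4P − 139 gives 6P = 402, so P* = $67 and Q* = 129.
With the tax collected from buyers, demand (in seller-price terms) shifts: Qd = 263 − 2(P + 39).
New equilibrium: buyers pay $93, suppliers receive $54, Q = 77. (Wedge: Pb − Ps = 39.)
Burden on buyers: $26; on suppliers: $13. (They sum to $39.)

Buyers bear $26 per bag; suppliers bear $13 per bag.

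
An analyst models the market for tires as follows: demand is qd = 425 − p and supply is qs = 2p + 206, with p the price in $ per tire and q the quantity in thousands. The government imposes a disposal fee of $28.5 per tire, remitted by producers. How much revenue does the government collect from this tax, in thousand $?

Before the tax: set 425 − p = 2p + 206 → p* = $73, q* = 352.
With the tax collected from producers, supply shifts: qs = 2(p − 28.5) + 206.
New equilibrium: consumers pay $92, producers receive $63.5, q = 333. (Wedge: pb − ps = 28.5.)
Revenue = t · Q = 28.5 · 333 = $9490.5.

Tax revenue = $9490.5 thousand.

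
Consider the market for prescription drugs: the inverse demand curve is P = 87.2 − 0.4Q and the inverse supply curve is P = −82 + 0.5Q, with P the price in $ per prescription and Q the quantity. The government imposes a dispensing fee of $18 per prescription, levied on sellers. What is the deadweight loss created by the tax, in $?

Deadweight loss = $180.

Rewrite in direct form: Qd = 218 − 2.5P and Qs = 2P + 164.
Without the tax, 218 − 2.5P = 2P + 164 gives 4.5P = 54, so P* = $12 and Q* = 188.
With the tax collected from sellers, supply shifts: Qs = 2(P − 18) + 164.
New equilibrium: buyers pay $20, sellers receive $2, Q = 168. (Wedge: Pb − Ps = 18.)
Quantity falls by |ΔQ| = |188 − 168| = 20.
DWL = ½ · t · |ΔQ| = ½ · 18 · 20 = $180.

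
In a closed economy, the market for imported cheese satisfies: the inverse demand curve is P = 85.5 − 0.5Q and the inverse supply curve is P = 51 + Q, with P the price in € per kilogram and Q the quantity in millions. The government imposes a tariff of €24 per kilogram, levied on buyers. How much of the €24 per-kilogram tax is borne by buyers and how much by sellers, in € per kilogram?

Rewrite in direct form: Qd = 171 − 2P and Qs = P − 51.
Without the tax, 171 − 2P = P − 51 gives 3P = 222, so P* = €74 and Q* = 23.
With the tax collected from buyers, demand (in seller-price terms) shifts: Qd = 171 − 2(P + 24).
Solving gives Q = 7 with buyers paying €82 and sellers receiving €58 (the €24 wedge).
Burden on buyers: €8; on sellers: €16. (They sum to €24.)
The less price-elastic side of the market bears the larger share of a per-unit tax.

Buyers bear €8 per kilogram; sellers bear €16 per kilogram.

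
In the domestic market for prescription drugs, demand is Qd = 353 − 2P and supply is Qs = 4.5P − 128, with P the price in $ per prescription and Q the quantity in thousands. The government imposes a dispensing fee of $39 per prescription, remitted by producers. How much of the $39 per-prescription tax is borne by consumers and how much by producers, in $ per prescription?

Consumers bear $27 per prescription; producers bear $12 per prescription.

Before the tax: set 353 − 2P = 4.5P − 128 → P* = $74, Q* = 205.
With the tax collected from producers, supply shifts: Qs = 4.5(P − 39) − 128.
New equilibrium: consumers pay $101, producers receive $62, Q = 151. (Wedge: Pb − Ps = 39.)
Burden on consumers: $27; on producers: $12. (They sum to $39.)
The less price-elastic side of the market bears the larger share of a per-unit tax.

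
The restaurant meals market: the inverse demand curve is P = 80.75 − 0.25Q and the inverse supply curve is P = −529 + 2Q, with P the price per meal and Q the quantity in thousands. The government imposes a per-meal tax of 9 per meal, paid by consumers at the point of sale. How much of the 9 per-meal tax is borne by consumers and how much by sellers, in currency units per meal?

Rewrite in direct form: Qd = 323 − 4P and Qs = 0.5P + 264.5.
Before the tax: set 323 − 4P = 0.5P + 264.5 → P* = 13, Q* = 271.
With the tax collected from consumers, demand (in seller-price terms) shifts: Qd = 323 − 4(P + 9).
New equilibrium: consumers pay 14, sellers receive 5, Q = 267. (Wedge: Pb − Ps = 9.)
Burden on consumers: 1; on sellers: 8. (They sum to 9.)
The less price-elastic side of the market bears the larger share of a per-unit tax.

Consumers bear 1 per meal; sellers bear 8 per meal.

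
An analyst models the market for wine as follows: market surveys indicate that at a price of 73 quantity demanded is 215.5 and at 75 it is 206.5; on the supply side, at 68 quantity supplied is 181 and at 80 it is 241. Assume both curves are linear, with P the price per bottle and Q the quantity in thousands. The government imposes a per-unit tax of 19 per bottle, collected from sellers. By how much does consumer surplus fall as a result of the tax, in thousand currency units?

Consumer surplus falls by 1885 thousand.

Demand slope: (206.5 − 215.5)/(75 − 73) = -4.5, so Qd = 544 − 4.5P.
Supply slope: (241 − 181)/(80 − 68) = 5, so Qs = 5P − 159.
Before the tax: set 544 − 4.5P = 5P − 159 → P* = 74, Q* = 211.
With the tax collected from sellers, supply shifts: Qs = 5(P − 19) − 159.
Solving gives Q = 166 with consumers paying 84 and sellers receiving 65 (the 19 wedge).
ΔCS is the trapezoid between Q = 166 and Q = 211 of height 10: ½ · (211 + 166) · 10 = 1885.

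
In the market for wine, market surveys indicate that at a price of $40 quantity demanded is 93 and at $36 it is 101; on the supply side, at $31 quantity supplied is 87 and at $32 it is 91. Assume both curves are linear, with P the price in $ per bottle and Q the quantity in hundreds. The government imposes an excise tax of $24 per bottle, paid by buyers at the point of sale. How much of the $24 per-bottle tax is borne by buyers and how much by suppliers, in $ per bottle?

Demand slope: (101 − 93)/(36 − 40) = -2, so Qd = 173 − 2P.
Supply slope: (91 − 87)/(32 − 31) = 4, so Qs = 4P − 37.
Before the tax: set 173 − 2P = 4P − 37 → P* = $35, Q* = 103.
With the tax collected from buyers, demand (in seller-price terms) shifts: Qd = 173 − 2(P + 24).
New equilibrium: buyers pay $51, suppliers receive $27, Q = 71. (Wedge: Pb − Ps = 24.)
Burden on buyers: $16; on suppliers: $8. (They sum to $24.)

Buyers bear $16 per bottle; suppliers bear $8 per bottle.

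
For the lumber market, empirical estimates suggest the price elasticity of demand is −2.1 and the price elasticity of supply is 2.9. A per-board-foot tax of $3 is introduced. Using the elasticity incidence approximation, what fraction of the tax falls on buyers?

Buyers' share ≈ 0.58.

Incidence ratio: buyers' share ≈ εs / (εs + |εd|) = 2.9 / (2.9 + 2.1) = 0.58.
Supply is the more elastic side, so buyers bear the larger share.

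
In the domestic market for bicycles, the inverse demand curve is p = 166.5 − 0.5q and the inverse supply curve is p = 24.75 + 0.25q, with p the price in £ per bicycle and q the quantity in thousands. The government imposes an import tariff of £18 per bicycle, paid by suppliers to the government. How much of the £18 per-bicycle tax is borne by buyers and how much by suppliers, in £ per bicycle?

Rewrite in direct form: qd = 333 − 2p and qs = 4p − 99.
Before the tax: set 333 − 2p = 4p − 99 → p* = £72, q* = 189.
With the tax collected from suppliers, supply shifts: qs = 4(p − 18) − 99.
New equilibrium: buyers pay £84, suppliers receive £66, q = 165. (Wedge: pb − ps = 18.)
Burden on buyers: £12; on suppliers: £6. (They sum to £18.)
The less price-elastic side of the market bears the larger share of a per-unit tax.

Buyers bear £12 per bicycle; suppliers bear £6 per bicycle.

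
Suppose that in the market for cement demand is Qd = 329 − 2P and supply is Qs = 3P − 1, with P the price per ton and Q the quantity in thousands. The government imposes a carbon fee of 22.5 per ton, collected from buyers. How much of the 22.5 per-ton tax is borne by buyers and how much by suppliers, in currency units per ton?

Without the tax, 329 − 2P = 3P − 1 gives 5P = 330, so P* = 66 and Q* = 197.
With the tax collected from buyers, demand (in seller-price terms) shifts: Qd = 329 − 2(P + 22.5).
Solving gives Q = 170 with buyers paying 79.5 and suppliers receiving 57 (the 22.5 wedge).
Burden on buyers: 13.5; on suppliers: 9. (They sum to 22.5.)

Buyers bear 13.5 per ton; suppliers bear 9 per ton.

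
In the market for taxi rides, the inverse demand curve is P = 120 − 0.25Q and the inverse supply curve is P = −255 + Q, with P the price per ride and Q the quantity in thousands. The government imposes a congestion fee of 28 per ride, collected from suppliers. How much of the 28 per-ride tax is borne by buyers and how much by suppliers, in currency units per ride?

Inverting to Q(P) form: Qd = 480 − 4P; Qs = P + 255.
Before the tax: set 480 − 4P = P + 255 → P* = 45, Q* = 300.
With the tax collected from suppliers, supply shifts: Qs = (P − 28) + 255.
Solving gives Q = 277.6 with buyers paying 50.6 and suppliers receiving 22.6 (the 28 wedge).
Burden on buyers: 5.6; on suppliers: 22.4. (They sum to 28.)
The less price-elastic side of the market bears the larger share of a per-unit tax.

Buyers bear 5.6 per ride; suppliers bear 22.4 per ride.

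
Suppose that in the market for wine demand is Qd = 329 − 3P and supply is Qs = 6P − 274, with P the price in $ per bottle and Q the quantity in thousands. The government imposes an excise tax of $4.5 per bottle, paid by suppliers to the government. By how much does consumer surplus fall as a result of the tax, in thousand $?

Without the tax, 329 − 3P = 6P − 274 gives 9P = 603, so P* = $67 and Q* = 128.
With the tax collected from suppliers, supply shifts: Qs = 6(P − 4.5) − 274.
Solving gives Q = 119 with buyers paying $70 and suppliers receiving $65.5 (the $4.5 wedge).
ΔCS is the trapezoid between Q = 119 and Q = 128 of height $3: ½ · (128 + 119) · 3 = $370.5.

Consumer surplus falls by $370.5 thousand.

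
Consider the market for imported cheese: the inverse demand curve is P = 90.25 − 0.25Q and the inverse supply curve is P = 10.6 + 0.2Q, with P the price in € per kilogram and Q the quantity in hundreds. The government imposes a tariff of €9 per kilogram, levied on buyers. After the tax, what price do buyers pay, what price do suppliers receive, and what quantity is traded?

Inverting to Q(P) form: Qd = 361 − 4P; Qs = 5P − 53.
Before the tax: set 361 − 4P = 5P − 53 → P* = €46, Q* = 177.
With the tax collected from buyers, demand (in seller-price terms) shifts: Qd = 361 − 4(P + 9).
Solving gives Q = 157 with buyers paying €51 and suppliers receiving €42 (the €9 wedge).
The less price-elastic side of the market bears the larger share of a per-unit tax.

Buyers pay €51; suppliers receive €42; quantity = 157.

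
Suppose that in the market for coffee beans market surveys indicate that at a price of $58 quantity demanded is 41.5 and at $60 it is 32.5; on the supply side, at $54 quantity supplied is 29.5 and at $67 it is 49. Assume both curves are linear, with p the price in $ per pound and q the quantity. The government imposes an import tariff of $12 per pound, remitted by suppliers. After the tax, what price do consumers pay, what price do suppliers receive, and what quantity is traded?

Demand slope: (32.5 − 41.5)/(60 − 58) = -4.5, so qd = 302.5 − 4.5p.
Supply slope: (49 − 29.5)/(67 − 54) = 1.5, so qs = 1.5p − 51.5.
Before the tax: set 302.5 − 4.5p = 1.5p − 51.5 → p* = $59, q* = 37.
With the tax collected from suppliers, supply shifts: qs = 1.5(p − 12) − 51.5.
New equilibrium: consumers pay $62, suppliers receive $50, q = 23.5. (Wedge: pb − ps = 12.)

Consumers pay $62; suppliers receive $50; quantity = 23.5.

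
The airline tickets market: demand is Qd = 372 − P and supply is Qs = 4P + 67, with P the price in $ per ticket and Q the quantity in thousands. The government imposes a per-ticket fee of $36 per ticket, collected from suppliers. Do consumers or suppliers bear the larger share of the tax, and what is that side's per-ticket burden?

Before the tax: set 372 − P = 4P + 67 → P* = $61, Q* = 311.
With the tax collected from suppliers, supply shifts: Qs = 4(P − 36) + 67.
New equilibrium: consumers pay $89.8, suppliers receive $53.8, Q = 282.2. (Wedge: Pb − Ps = 36.)
Per-ticket burden: consumers $28.8, suppliers $7.2.
Consumers take the larger share because demand is less price-elastic here (demand slope 1 vs supply slope 4).

Consumers bear the larger share: $28.8 per ticket.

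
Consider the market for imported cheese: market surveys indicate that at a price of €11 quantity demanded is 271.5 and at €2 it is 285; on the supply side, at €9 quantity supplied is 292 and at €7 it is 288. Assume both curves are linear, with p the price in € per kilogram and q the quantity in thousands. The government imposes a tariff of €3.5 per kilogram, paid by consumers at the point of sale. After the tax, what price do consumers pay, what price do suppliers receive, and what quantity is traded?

Consumers pay €6; suppliers receive €2.5; quantity = 279.

Demand slope: (285 − 271.5)/(2 − 11) = -1.5, so qd = 288 − 1.5p.
Supply slope: (288 − 292)/(7 − 9) = 2, so qs = 2p + 274.
Before the tax: set 288 − 1.5p = 2p + 274 → p* = €4, q* = 282.
With the tax collected from consumers, demand (in seller-price terms) shifts: qd = 288 − 1.5(p + 3.5).
New equilibrium: consumers pay €6, suppliers receive €2.5, q = 279. (Wedge: pb − ps = 3.5.)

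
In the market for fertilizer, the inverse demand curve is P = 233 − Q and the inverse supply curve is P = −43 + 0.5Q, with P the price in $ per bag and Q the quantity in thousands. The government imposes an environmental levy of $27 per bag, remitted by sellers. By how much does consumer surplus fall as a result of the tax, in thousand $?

Inverting to Q(P) form: Qd = 233 − P; Qs = 2P + 86.
Without the tax, 233 − P = 2P + 86 gives 3P = 147, so P* = $49 and Q* = 184.
With the tax collected from sellers, supply shifts: Qs = 2(P − 27) + 86.
Solving gives Q = 166 with consumers paying $67 and sellers receiving $40 (the $27 wedge).
ΔCS is the trapezoid between Q = 166 and Q = 184 of height $18: ½ · (184 + 166) · 18 = $3150.

Consumer surplus falls by $3150 thousand.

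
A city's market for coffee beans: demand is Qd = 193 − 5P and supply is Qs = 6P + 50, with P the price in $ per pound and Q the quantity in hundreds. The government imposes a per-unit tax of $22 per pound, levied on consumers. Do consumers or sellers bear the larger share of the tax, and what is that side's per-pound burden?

Without the tax, 193 − 5P = 6P + 50 gives 11P = 143, so P* = $13 and Q* = 128.
With the tax collected from consumers, demand (in seller-price terms) shifts: Qd = 193 − 5(P + 22).
New equilibrium: consumers pay $25, sellers receive $3, Q = 68. (Wedge: Pb − Ps = 22.)
Per-pound burden: consumers $12, sellers $10.
Consumers take the larger share because demand is less price-elastic here (demand slope 5 vs supply slope 6).

Consumers bear the larger share: $12 per pound.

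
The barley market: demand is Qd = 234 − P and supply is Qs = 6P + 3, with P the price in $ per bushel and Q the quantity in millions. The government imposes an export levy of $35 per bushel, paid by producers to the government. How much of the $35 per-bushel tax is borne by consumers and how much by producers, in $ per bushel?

Consumers bear $30 per bushel; producers bear $5 per bushel.

Without the tax, 234 − P = 6P + 3 gives 7P = 231, so P* = $33 and Q* = 201.
With the tax collected from producers, supply shifts: Qs = 6(P − 35) + 3.
New equilibrium: consumers pay $63, producers receive $28, Q = 171. (Wedge: Pb − Ps = 35.)
Burden on consumers: $30; on producers: $5. (They sum to $35.)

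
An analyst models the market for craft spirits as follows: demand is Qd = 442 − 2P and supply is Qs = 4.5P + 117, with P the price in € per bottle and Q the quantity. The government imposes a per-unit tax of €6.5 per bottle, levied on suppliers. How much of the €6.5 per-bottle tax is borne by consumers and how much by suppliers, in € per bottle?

Consumers bear €4.5 per bottle; suppliers bear €2 per bottle.

Before the tax: set 442 − 2P = 4.5P + 117 → P* = €50, Q* = 342.
With the tax collected from suppliers, supply shifts: Qs = 4.5(P − 6.5) + 117.
Solving gives Q = 333 with consumers paying €54.5 and suppliers receiving €48 (the €6.5 wedge).
Burden on consumers: €4.5; on suppliers: €2. (They sum to €6.5.)
The less price-elastic side of the market bears the larger share of a per-unit tax.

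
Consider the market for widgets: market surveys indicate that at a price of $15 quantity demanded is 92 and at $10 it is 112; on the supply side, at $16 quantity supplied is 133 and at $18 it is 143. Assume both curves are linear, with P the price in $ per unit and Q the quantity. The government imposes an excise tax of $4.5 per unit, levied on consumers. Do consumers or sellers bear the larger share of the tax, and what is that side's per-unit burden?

Demand slope: (112 − 92)/(10 − 15) = -4, so Qd = 152 − 4P.
Supply slope: (143 − 133)/(18 − 16) = 5, so Qs = 5P + 53.
Before the tax: set 152 − 4P = 5P + 53 → P* = $11, Q* = 108.
With the tax collected from consumers, demand (in seller-price terms) shifts: Qd = 152 − 4(P + 4.5).
New equilibrium: consumers pay $13.5, sellers receive $9, Q = 98. (Wedge: Pb − Ps = 4.5.)
Per-unit burden: consumers $2.5, sellers $2.
Consumers take the larger share because demand is less price-elastic here (demand slope 4 vs supply slope 5).
The less price-elastic side of the market bears the larger share of a per-unit tax.

Consumers bear the larger share: $2.5 per unit.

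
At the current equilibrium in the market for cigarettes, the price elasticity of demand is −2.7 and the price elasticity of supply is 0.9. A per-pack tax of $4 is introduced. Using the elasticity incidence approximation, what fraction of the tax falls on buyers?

Buyers' share ≈ 0.25.

Incidence ratio: buyers' share ≈ εs / (εs + |εd|) = 0.9 / (0.9 + 2.7) = 0.25.
Supply is the less elastic side, so buyers bear the smaller share.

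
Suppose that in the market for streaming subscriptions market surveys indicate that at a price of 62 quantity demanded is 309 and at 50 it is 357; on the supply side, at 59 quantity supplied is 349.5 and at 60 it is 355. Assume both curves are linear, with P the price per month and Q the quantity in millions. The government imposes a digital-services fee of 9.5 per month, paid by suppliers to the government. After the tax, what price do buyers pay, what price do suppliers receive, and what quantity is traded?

Buyers pay 61.5; suppliers receive 52; quantity = 311.

Demand slope: (357 − 309)/(50 − 62) = -4, so Qd = 557 − 4P.
Supply slope: (355 − 349.5)/(60 − 59) = 5.5, so Qs = 5.5P + 25.
Before the tax: set 557 − 4P = 5.5P + 25 → P* = 56, Q* = 333.
With the tax collected from suppliers, supply shifts: Qs = 5.5(P − 9.5) + 25.
New equilibrium: buyers pay 61.5, suppliers receive 52, Q = 311. (Wedge: Pb − Ps = 9.5.)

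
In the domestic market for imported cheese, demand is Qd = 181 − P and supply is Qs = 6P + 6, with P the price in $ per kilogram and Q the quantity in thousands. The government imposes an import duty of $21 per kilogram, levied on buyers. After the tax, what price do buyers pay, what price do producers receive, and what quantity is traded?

Buyers pay $43; producers receive $22; quantity = 138.

Without the tax, 181 − P = 6P + 6 gives 7P = 175, so P* = $25 and Q* = 156.
With the tax collected from buyers, demand (in seller-price terms) shifts: Qd = 181 − (P + 21).
Solving gives Q = 138 with buyers paying $43 and producers receiving $22 (the $21 wedge).
The less price-elastic side of the market bears the larger share of a per-unit tax.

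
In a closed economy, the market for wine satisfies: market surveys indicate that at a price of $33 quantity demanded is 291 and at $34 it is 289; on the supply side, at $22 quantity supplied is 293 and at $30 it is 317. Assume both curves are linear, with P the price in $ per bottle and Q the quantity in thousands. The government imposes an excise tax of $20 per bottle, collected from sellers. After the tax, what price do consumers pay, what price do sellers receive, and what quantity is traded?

Demand slope: (289 − 291)/(34 − 33) = -2, so Qd = 357 − 2P.
Supply slope: (317 − 293)/(30 − 22) = 3, so Qs = 3P + 227.
Before the tax: set 357 − 2P = 3P + 227 → P* = $26, Q* = 305.
With the tax collected from sellers, supply shifts: Qs = 3(P − 20) + 227.
New equilibrium: consumers pay $38, sellers receive $18, Q = 281. (Wedge: Pb − Ps = 20.)
The less price-elastic side of the market bears the larger share of a per-unit tax.

Consumers pay $38; sellers receive $18; quantity = 281.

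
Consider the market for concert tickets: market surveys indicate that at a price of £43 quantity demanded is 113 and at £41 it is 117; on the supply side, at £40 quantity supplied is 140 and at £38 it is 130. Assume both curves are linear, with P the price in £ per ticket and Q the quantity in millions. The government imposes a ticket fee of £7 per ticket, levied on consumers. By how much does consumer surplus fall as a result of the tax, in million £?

Consumer surplus falls by £600 million.

Demand slope: (117 − 113)/(41 − 43) = -2, so Qd = 199 − 2P.
Supply slope: (130 − 140)/(38 − 40) = 5, so Qs = 5P − 60.
Before the tax: set 199 − 2P = 5P − 60 → P* = £37, Q* = 125.
With the tax collected from consumers, demand (in seller-price terms) shifts: Qd = 199 − 2(P + 7).
Solving gives Q = 115 with consumers paying £42 and producers receiving £35 (the £7 wedge).
ΔCS is the trapezoid between Q = 115 and Q = 125 of height £5: ½ · (125 + 115) · 5 = £600.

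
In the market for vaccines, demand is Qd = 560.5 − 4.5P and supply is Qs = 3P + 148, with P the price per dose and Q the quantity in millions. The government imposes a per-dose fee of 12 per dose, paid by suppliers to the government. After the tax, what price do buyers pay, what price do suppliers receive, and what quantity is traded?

Buyers pay 59.8; suppliers receive 47.8; quantity = 291.4.

Before the tax: set 560.5 − 4.5P = 3P + 148 → P* = 55, Q* = 313.
With the tax collected from suppliers, supply shifts: Qs = 3(P − 12) + 148.
New equilibrium: buyers pay 59.8, suppliers receive 47.8, Q = 291.4. (Wedge: Pb − Ps = 12.)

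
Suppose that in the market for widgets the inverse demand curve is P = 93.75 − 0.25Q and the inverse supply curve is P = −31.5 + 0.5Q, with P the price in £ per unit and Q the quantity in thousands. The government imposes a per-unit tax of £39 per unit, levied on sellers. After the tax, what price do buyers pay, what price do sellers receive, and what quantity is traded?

Buyers pay £65; sellers receive £26; quantity = 115.

Rewrite in direct form: Qd = 375 − 4P and Qs = 2P + 63.
Without the tax, 375 − 4P = 2P + 63 gives 6P = 312, so P* = £52 and Q* = 167.
With the tax collected from sellers, supply shifts: Qs = 2(P − 39) + 63.
Solving gives Q = 115 with buyers paying £65 and sellers receiving £26 (the £39 wedge).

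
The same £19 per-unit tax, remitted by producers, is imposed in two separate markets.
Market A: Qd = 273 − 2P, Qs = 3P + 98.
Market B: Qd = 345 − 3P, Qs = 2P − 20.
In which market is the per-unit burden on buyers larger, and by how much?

Market A, by £3.8.

Market A: pre-tax P* = £35, Q* = 203; post-tax Q = 180.2; per-unit burden on buyers = £11.4.
Market B: pre-tax P* = £73, Q* = 126; post-tax Q = 103.2; per-unit burden on buyers = £7.6.
Difference: £11.4 vs £7.6 → market A is larger by £3.8.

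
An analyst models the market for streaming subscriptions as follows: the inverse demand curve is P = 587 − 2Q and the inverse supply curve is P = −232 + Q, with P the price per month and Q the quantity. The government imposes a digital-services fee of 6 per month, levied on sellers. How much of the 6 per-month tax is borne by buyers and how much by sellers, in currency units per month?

Inverting to Q(P) form: Qd = 293.5 − 0.5P; Qs = P + 232.
Before the tax: set 293.5 − 0.5P = P + 232 → P* = 41, Q* = 273.
With the tax collected from sellers, supply shifts: Qs = (P − 6) + 232.
Solving gives Q = 271 with buyers paying 45 and sellers receiving 39 (the 6 wedge).
Burden on buyers: 4; on sellers: 2. (They sum to 6.)
The less price-elastic side of the market bears the larger share of a per-unit tax.

Buyers bear 4 per month; sellers bear 2 per month.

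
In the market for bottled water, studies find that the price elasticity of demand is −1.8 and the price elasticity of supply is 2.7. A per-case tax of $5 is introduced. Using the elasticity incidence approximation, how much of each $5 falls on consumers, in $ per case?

Incidence ratio: consumers' share ≈ εs / (εs + |εd|) = 2.7 / (2.7 + 1.8) = 0.6.
So consumers bear ≈ 0.6 × $5 = $3; sellers bear $2.

Consumers bear ≈ $3 per case.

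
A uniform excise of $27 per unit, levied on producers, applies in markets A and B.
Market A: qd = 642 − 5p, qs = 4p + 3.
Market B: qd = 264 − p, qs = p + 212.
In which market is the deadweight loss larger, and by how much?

Market A, by $627.75.

Market A: pre-tax p* = $71, q* = 287; post-tax q = 227; deadweight loss = $810.
Market B: pre-tax p* = $26, q* = 238; post-tax q = 224.5; deadweight loss = $182.25.
Difference: $810 vs $182.25 → market A is larger by $627.75.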